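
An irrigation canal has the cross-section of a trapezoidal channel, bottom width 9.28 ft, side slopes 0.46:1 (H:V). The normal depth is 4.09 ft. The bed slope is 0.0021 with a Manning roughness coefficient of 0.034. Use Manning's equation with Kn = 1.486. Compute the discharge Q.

With bottom width b = 9.28 ft and side slope z = 0.46: A = (b + zy)y = (9.28 + 0.46×4.09)×4.09 = 45.65 ft²; P = b + 2y√(1+z²) = 9.28 + 2×4.09×1.101 = 18.28 ft.
Hydraulic radius R = A/P = 45.65/18.28 = 2.497 ft.
Manning's equation: Q = (1.486/n) A R^(2/3) S^(1/2) = (1.486/0.034) × 45.65 × 2.497^(2/3) × 0.0021^(1/2) = 168 ft³/s.

Q = 168 ft³/s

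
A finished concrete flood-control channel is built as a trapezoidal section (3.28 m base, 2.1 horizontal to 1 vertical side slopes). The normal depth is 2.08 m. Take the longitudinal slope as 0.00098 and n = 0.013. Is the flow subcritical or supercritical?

subcritical

With bottom width b = 3.28 m and side slope z = 2.1: A = (b + zy)y = (3.28 + 2.1×2.08)×2.08 = 15.91 m²; P = b + 2y√(1+z²) = 3.28 + 2×2.08×2.326 = 12.96 m.
Hydraulic radius R = A/P = 15.91/12.96 = 1.228 m.
V = (1/n) R^(2/3) √S = (1/0.013) × 1.228^(2/3) × √0.00098 = 2.761 m/s. Hydraulic depth D_h = A/T = 15.91/12.02 = 1.324 m.
Froude number Fr = V/√(g·D_h) = 2.761/√(9.81×1.324) = 0.766, which is less than 1, so the flow is subcritical.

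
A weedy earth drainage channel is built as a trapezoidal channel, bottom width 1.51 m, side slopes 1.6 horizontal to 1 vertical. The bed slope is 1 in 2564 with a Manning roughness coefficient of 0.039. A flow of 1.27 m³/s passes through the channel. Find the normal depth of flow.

y_n = 1.07 m

Manning's equation rearranged: A R^(2/3) = nQ / (1·√S) = 0.039 × 1.27 / (√0.00039) = 2.508.
At y = 1.35 m: A R^(2/3) = 4.091 — high.
At y = 1.07 m: A R^(2/3) = 2.511 — close enough.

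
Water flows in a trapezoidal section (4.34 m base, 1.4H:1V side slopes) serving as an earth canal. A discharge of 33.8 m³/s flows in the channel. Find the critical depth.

y_c = 1.54 m

At critical depth, Q² T / (g A³) = 1, i.e. A³/T = Q²/g = 33.8²/9.81 = 116.5.
Trying y = 1.33 m: A³/T = 69.6 — low.
Trying y = 1.97 m: A³/T = 277.4 — high.
Trying y = 1.54 m: A³/T = 115.7 — ≈ 116.5.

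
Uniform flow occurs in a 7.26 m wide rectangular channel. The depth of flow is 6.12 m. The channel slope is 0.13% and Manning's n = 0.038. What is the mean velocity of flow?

V = 1.64 m/s

Flow area A = b·y = 7.26 × 6.12 = 44.43 m². Wetted perimeter P = b + 2y = 7.26 + 2×6.12 = 19.5 m.
Hydraulic radius R = A/P = 44.43/19.5 = 2.279 m.
From Manning's equation, V = (1/n) R^(2/3) S^(1/2) = (1/0.038) × 2.279^(2/3) × 0.0013^(1/2) = 1.64 m/s.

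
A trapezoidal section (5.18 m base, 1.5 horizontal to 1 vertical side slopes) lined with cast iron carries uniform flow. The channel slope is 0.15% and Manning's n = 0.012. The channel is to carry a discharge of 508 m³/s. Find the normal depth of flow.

y_n = 5.59 m

Manning's equation rearranged: A R^(2/3) = nQ / (1·√S) = 0.012 × 508 / (√0.0015) = 157.4.
Trying y = 4.76 m: A R^(2/3) = 111.6 — low.
Trying y = 6.98 m: A R^(2/3) = 256.6 — high.
Trying y = 5.59 m: A R^(2/3) = 157.5 — close enough.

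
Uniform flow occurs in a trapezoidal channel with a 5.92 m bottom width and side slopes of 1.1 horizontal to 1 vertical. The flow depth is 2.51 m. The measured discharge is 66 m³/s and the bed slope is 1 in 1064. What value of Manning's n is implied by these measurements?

With bottom width b = 5.92 m and side slope z = 1.1: A = (b + zy)y = (5.92 + 1.1×2.51)×2.51 = 21.79 m²; P = b + 2y√(1+z²) = 5.92 + 2×2.51×1.487 = 13.38 m.
Hydraulic radius R = A/P = 21.79/13.38 = 1.628 m.
Rearranging Manning's equation: n = (1/Q) A R^(2/3) S^(1/2) = (1/66) × 21.79 × 1.628^(2/3) × √0.0009398 = 0.014.

n = 0.014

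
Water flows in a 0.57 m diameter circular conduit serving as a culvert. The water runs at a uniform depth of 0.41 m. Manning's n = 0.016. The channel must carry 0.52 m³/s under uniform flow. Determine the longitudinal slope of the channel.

For a circular section of diameter D = 0.57 m at depth y = 0.41 m, the central angle is θ = 2 arccos(1 − 2y/D) = 4.05 rad. Then A = (D²/8)(θ − sin θ) = 0.1965 m² and P = Dθ/2 = 1.154 m.
Hydraulic radius R = A/P = 0.1965/1.154 = 0.1702 m.
From Manning's equation, S = [nQ / (1 A R^(2/3))]² = [0.016 × 0.52 / (1 × 0.1965 × 0.1702^(2/3))]² = 0.019.

S = 0.019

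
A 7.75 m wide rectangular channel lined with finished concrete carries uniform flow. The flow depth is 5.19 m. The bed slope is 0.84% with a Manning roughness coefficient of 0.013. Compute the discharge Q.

Q = 482 m³/s

Flow area A = b·y = 7.75 × 5.19 = 40.22 m². Wetted perimeter P = b + 2y = 7.75 + 2×5.19 = 18.13 m.
Hydraulic radius R = A/P = 40.22/18.13 = 2.219 m.
Manning's equation: Q = (1/n) A R^(2/3) S^(1/2) = (1/0.013) × 40.22 × 2.219^(2/3) × 0.0084^(1/2) = 482 m³/s.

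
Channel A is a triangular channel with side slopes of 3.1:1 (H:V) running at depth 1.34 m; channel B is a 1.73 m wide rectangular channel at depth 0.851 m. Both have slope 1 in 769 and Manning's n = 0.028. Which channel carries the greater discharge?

Channel A: For a triangular section with side slope z = 3.1: A = zy² = 3.1×1.34² = 5.566 m²; P = 2y√(1+z²) = 2×1.34×3.257 = 8.73 m. Hydraulic radius R = A/P = 5.566/8.73 = 0.6376 m. Q_A = (1/0.028)·5.566·0.6376^(2/3)·√0.0013 = 5.311 m³/s.
Channel B: Flow area A = b·y = 1.73 × 0.851 = 1.472 m². Wetted perimeter P = b + 2y = 1.73 + 2×0.851 = 3.432 m. Hydraulic radius R = A/P = 1.472/3.432 = 0.429 m. Q_B = (1/0.028)·1.472·0.429^(2/3)·√0.0013 = 1.078 m³/s.
Q_A = 5.311 m³/s vs Q_B = 1.078 m³/s, so channel A carries more.

channel A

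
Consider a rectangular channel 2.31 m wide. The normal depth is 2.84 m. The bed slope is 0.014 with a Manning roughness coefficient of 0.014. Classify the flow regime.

supercritical

Flow area A = b·y = 2.31 × 2.84 = 6.56 m². Wetted perimeter P = b + 2y = 2.31 + 2×2.84 = 7.99 m.
Hydraulic radius R = A/P = 6.56/7.99 = 0.8211 m.
V = (1/n) R^(2/3) √S = (1/0.014) × 0.8211^(2/3) × √0.014 = 7.411 m/s. Hydraulic depth D_h = A/T = 6.56/2.31 = 2.84 m.
Froude number Fr = V/√(g·D_h) = 7.411/√(9.81×2.84) = 1.4, which is greater than 1, so the flow is supercritical.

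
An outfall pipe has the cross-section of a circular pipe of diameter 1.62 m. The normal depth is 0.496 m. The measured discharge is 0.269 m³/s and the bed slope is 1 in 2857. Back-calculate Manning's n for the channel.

For a circular section of diameter D = 1.62 m at depth y = 0.496 m, the central angle is θ = 2 arccos(1 − 2y/D) = 2.345 rad. Then A = (D²/8)(θ − sin θ) = 0.535 m² and P = Dθ/2 = 1.9 m.
Hydraulic radius R = A/P = 0.535/1.9 = 0.2816 m.
Rearranging Manning's equation: n = (1/Q) A R^(2/3) S^(1/2) = (1/0.269) × 0.535 × 0.2816^(2/3) × √0.00035 = 0.016.

n = 0.016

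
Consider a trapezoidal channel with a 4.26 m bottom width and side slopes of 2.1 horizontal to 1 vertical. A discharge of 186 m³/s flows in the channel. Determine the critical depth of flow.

y_c = 3.5 m

At critical depth, Q² T / (g A³) = 1, i.e. A³/T = Q²/g = 186²/9.81 = 3527.
Trying y = 2.81 m: A³/T = 1449 — short.
Trying y = 3.98 m: A³/T = 6038 — over.
Trying y = 3.5 m: A³/T = 3539 — ≈ 3527.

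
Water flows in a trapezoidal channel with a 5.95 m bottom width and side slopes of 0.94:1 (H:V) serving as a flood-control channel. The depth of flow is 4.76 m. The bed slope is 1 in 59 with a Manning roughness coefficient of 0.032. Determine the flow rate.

With bottom width b = 5.95 m and side slope z = 0.94: A = (b + zy)y = (5.95 + 0.94×4.76)×4.76 = 49.62 m²; P = b + 2y√(1+z²) = 5.95 + 2×4.76×1.372 = 19.02 m.
Hydraulic radius R = A/P = 49.62/19.02 = 2.609 m.
Manning's equation: Q = (1/n) A R^(2/3) S^(1/2) = (1/0.032) × 49.62 × 2.609^(2/3) × 0.01695^(1/2) = 383 m³/s.

Q = 383 m³/s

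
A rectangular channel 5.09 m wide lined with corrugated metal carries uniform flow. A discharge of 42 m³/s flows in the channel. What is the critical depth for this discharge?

y_c = 1.91 m

For a rectangular channel, critical depth y_c = (q²/g)^(1/3) where q = Q/b = 42/5.09 = 8.251 m²/s.
So y_c = (8.251²/9.81)^(1/3) = 1.91 m.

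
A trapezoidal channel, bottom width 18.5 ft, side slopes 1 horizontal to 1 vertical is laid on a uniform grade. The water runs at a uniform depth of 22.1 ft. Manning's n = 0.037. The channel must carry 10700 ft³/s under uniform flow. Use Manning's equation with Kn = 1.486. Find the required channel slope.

With bottom width b = 18.5 ft and side slope z = 1: A = (b + zy)y = (18.5 + 1×22.1)×22.1 = 897.3 ft²; P = b + 2y√(1+z²) = 18.5 + 2×22.1×1.414 = 81.01 ft.
Hydraulic radius R = A/P = 897.3/81.01 = 11.08 ft.
From Manning's equation, S = [nQ / (1.486 A R^(2/3))]² = [0.037 × 10700 / (1.486 × 897.3 × 11.08^(2/3))]² = 0.00357.

S = 0.00357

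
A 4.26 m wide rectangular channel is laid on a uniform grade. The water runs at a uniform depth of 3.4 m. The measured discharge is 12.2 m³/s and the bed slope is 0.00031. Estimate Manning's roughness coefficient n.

Flow area A = b·y = 4.26 × 3.4 = 14.48 m². Wetted perimeter P = b + 2y = 4.26 + 2×3.4 = 11.06 m.
Hydraulic radius R = A/P = 14.48/11.06 = 1.31 m.
Rearranging Manning's equation: n = (1/Q) A R^(2/3) S^(1/2) = (1/12.2) × 14.48 × 1.31^(2/3) × √0.00031 = 0.025.

n = 0.025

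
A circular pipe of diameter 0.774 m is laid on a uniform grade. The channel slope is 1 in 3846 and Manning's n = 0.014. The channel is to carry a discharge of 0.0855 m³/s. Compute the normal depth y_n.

Manning's equation rearranged: A R^(2/3) = nQ / (1·√S) = 0.014 × 0.0855 / (√0.00026) = 0.07423.
At y = 0.47 m: A R^(2/3) = 0.1077 — over.
At y = 0.271 m: A R^(2/3) = 0.04142 — short.
At y = 0.374 m: A R^(2/3) = 0.07424 — ≈ 0.07423.

y_n = 0.374 m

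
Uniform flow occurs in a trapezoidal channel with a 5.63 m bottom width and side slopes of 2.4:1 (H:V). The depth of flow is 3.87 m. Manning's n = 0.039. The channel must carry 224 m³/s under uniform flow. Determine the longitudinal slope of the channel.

S = 0.0078

With bottom width b = 5.63 m and side slope z = 2.4: A = (b + zy)y = (5.63 + 2.4×3.87)×3.87 = 57.73 m²; P = b + 2y√(1+z²) = 5.63 + 2×3.87×2.6 = 25.75 m.
Hydraulic radius R = A/P = 57.73/25.75 = 2.242 m.
From Manning's equation, S = [nQ / (1 A R^(2/3))]² = [0.039 × 224 / (1 × 57.73 × 2.242^(2/3))]² = 0.0078.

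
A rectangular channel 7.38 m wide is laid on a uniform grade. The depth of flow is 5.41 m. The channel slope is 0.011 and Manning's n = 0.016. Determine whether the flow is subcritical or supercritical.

supercritical

Flow area A = b·y = 7.38 × 5.41 = 39.93 m². Wetted perimeter P = b + 2y = 7.38 + 2×5.41 = 18.2 m.
Hydraulic radius R = A/P = 39.93/18.2 = 2.194 m.
V = (1/n) R^(2/3) √S = (1/0.016) × 2.194^(2/3) × √0.011 = 11.07 m/s. Hydraulic depth D_h = A/T = 39.93/7.38 = 5.41 m.
Froude number Fr = V/√(g·D_h) = 11.07/√(9.81×5.41) = 1.52, which is greater than 1, so the flow is supercritical.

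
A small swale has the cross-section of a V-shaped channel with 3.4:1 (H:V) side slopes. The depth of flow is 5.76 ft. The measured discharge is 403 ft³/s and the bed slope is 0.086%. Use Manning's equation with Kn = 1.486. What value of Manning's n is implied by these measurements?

For a triangular section with side slope z = 3.4: A = zy² = 3.4×5.76² = 112.8 ft²; P = 2y√(1+z²) = 2×5.76×3.544 = 40.83 ft.
Hydraulic radius R = A/P = 112.8/40.83 = 2.763 ft.
Rearranging Manning's equation: n = (1.486/Q) A R^(2/3) S^(1/2) = (1.486/403) × 112.8 × 2.763^(2/3) × √0.00086 = 0.024.

n = 0.024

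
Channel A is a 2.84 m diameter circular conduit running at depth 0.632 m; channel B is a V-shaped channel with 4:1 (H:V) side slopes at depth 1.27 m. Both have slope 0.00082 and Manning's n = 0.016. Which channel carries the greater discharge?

Channel A: For a circular section of diameter D = 2.84 m at depth y = 0.632 m, the central angle is θ = 2 arccos(1 − 2y/D) = 1.965 rad. Then A = (D²/8)(θ − sin θ) = 1.05 m² and P = Dθ/2 = 2.79 m. Hydraulic radius R = A/P = 1.05/2.79 = 0.3764 m. Q_A = (1/0.016)·1.05·0.3764^(2/3)·√0.00082 = 0.9799 m³/s.
Channel B: For a triangular section with side slope z = 4: A = zy² = 4×1.27² = 6.452 m²; P = 2y√(1+z²) = 2×1.27×4.123 = 10.47 m. Hydraulic radius R = A/P = 6.452/10.47 = 0.616 m. Q_B = (1/0.016)·6.452·0.616^(2/3)·√0.00082 = 8.36 m³/s.
Q_A = 0.9799 m³/s vs Q_B = 8.36 m³/s, so channel B carries more.

channel B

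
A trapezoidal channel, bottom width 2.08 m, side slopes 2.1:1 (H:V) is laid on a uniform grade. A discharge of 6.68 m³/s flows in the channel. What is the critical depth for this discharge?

At critical depth, Q² T / (g A³) = 1, i.e. A³/T = Q²/g = 6.68²/9.81 = 4.549.
Try y = 0.566 m: A³/T = 1.421 — short.
Try y = 0.941 m: A³/T = 9.218 — over.
Try y = 0.78 m: A³/T = 4.554 — close enough.

y_c = 0.78 m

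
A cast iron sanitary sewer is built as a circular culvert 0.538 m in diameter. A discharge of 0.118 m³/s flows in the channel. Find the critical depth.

At critical depth, Q² T / (g A³) = 1, i.e. A³/T = Q²/g = 0.118²/9.81 = 0.001419.
Trying y = 0.171 m: A³/T = 0.0004787 — low.
Trying y = 0.287 m: A³/T = 0.003496 — high.
Trying y = 0.227 m: A³/T = 0.001426 — ≈ 0.001419.

y_c = 0.227 m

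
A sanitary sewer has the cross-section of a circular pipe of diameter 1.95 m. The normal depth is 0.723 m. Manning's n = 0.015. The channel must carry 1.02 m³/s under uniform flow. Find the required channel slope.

For a circular section of diameter D = 1.95 m at depth y = 0.723 m, the central angle is θ = 2 arccos(1 − 2y/D) = 2.619 rad. Then A = (D²/8)(θ − sin θ) = 1.007 m² and P = Dθ/2 = 2.553 m.
Hydraulic radius R = A/P = 1.007/2.553 = 0.3945 m.
From Manning's equation, S = [nQ / (1 A R^(2/3))]² = [0.015 × 1.02 / (1 × 1.007 × 0.3945^(2/3))]² = 0.000797.

S = 0.000797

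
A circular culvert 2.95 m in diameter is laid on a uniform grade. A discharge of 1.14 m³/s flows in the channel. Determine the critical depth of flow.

At critical depth, Q² T / (g A³) = 1, i.e. A³/T = Q²/g = 1.14²/9.81 = 0.1325.
Trying y = 0.531 m: A³/T = 0.2583 — high.
Trying y = 0.308 m: A³/T = 0.03016 — low.
Trying y = 0.448 m: A³/T = 0.1324 — ≈ 0.1325.

y_c = 0.448 m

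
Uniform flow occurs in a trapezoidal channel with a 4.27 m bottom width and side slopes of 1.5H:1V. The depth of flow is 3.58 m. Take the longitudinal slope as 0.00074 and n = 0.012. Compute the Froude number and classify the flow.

With bottom width b = 4.27 m and side slope z = 1.5: A = (b + zy)y = (4.27 + 1.5×3.58)×3.58 = 34.51 m²; P = b + 2y√(1+z²) = 4.27 + 2×3.58×1.803 = 17.18 m.
Hydraulic radius R = A/P = 34.51/17.18 = 2.009 m.
V = (1/n) R^(2/3) √S = (1/0.012) × 2.009^(2/3) × √0.00074 = 3.609 m/s. Hydraulic depth D_h = A/T = 34.51/15.01 = 2.299 m.
Froude number Fr = V/√(g·D_h) = 3.609/√(9.81×2.299) = 0.76, which is less than 1, so the flow is subcritical.

subcritical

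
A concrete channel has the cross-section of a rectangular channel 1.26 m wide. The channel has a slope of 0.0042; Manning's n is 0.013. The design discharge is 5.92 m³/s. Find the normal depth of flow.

y_n = 1.6 m

Manning's equation rearranged: A R^(2/3) = nQ / (1·√S) = 0.013 × 5.92 / (√0.0042) = 1.188.
At y = 1.89 m: A R^(2/3) = 1.445 — over.
At y = 1.3 m: A R^(2/3) = 0.925 — short.
At y = 1.6 m: A R^(2/3) = 1.187 — matches.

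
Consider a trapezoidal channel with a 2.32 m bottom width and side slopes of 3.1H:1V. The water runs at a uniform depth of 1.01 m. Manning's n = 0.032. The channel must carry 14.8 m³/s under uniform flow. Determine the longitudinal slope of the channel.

With bottom width b = 2.32 m and side slope z = 3.1: A = (b + zy)y = (2.32 + 3.1×1.01)×1.01 = 5.506 m²; P = b + 2y√(1+z²) = 2.32 + 2×1.01×3.257 = 8.9 m.
Hydraulic radius R = A/P = 5.506/8.9 = 0.6186 m.
From Manning's equation, S = [nQ / (1 A R^(2/3))]² = [0.032 × 14.8 / (1 × 5.506 × 0.6186^(2/3))]² = 0.014.

S = 0.014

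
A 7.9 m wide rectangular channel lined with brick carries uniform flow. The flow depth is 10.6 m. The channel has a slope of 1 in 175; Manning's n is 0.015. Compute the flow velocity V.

V = 10.2 m/s

Flow area A = b·y = 7.9 × 10.6 = 83.74 m². Wetted perimeter P = b + 2y = 7.9 + 2×10.6 = 29.1 m.
Hydraulic radius R = A/P = 83.74/29.1 = 2.878 m.
From Manning's equation, V = (1/n) R^(2/3) S^(1/2) = (1/0.015) × 2.878^(2/3) × 0.005714^(1/2) = 10.2 m/s.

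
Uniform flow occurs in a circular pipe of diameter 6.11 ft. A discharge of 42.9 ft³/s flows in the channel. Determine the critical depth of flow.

y_c = 1.73 ft

At critical depth, Q² T / (g A³) = 1, i.e. A³/T = Q²/g = 42.9²/32.2 = 57.16.
Trying y = 2.21 ft: A³/T = 149 — high.
Trying y = 1.73 ft: A³/T = 57.77 — close enough.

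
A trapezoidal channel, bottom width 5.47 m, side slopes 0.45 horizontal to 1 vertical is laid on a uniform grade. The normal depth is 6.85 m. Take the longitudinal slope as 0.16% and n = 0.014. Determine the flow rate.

Q = 337 m³/s

With bottom width b = 5.47 m and side slope z = 0.45: A = (b + zy)y = (5.47 + 0.45×6.85)×6.85 = 58.58 m²; P = b + 2y√(1+z²) = 5.47 + 2×6.85×1.097 = 20.49 m.
Hydraulic radius R = A/P = 58.58/20.49 = 2.859 m.
Manning's equation: Q = (1/n) A R^(2/3) S^(1/2) = (1/0.014) × 58.58 × 2.859^(2/3) × 0.0016^(1/2) = 337 m³/s.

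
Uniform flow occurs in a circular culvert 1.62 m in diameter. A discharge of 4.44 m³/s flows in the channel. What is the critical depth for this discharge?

y_c = 1.08 m

At critical depth, Q² T / (g A³) = 1, i.e. A³/T = Q²/g = 4.44²/9.81 = 2.01.
Try y = 0.87 m: A³/T = 0.8877 — short.
Try y = 1.38 m: A³/T = 5.688 — over.
Try y = 1.08 m: A³/T = 2.037 — matches.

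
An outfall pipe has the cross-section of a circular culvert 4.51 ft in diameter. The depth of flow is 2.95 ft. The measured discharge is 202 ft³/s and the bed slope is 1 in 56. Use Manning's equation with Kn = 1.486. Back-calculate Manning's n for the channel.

n = 0.013

For a circular section of diameter D = 4.51 ft at depth y = 2.95 ft, the central angle is θ = 2 arccos(1 − 2y/D) = 3.768 rad. Then A = (D²/8)(θ − sin θ) = 11.07 ft² and P = Dθ/2 = 8.497 ft.
Hydraulic radius R = A/P = 11.07/8.497 = 1.303 ft.
Rearranging Manning's equation: n = (1.486/Q) A R^(2/3) S^(1/2) = (1.486/202) × 11.07 × 1.303^(2/3) × √0.01786 = 0.013.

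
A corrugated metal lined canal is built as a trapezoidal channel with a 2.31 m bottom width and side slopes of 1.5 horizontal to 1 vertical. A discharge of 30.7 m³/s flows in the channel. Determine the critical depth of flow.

y_c = 1.8 m

At critical depth, Q² T / (g A³) = 1, i.e. A³/T = Q²/g = 30.7²/9.81 = 96.07.
Try y = 1.96 m: A³/T = 133 — high.
Try y = 1.57 m: A³/T = 55.97 — low.
Try y = 1.8 m: A³/T = 95.12 — matches.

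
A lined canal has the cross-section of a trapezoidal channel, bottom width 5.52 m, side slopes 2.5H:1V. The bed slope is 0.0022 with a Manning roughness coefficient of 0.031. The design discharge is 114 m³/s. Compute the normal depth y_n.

Manning's equation rearranged: A R^(2/3) = nQ / (1·√S) = 0.031 × 114 / (√0.0022) = 75.35.
At y = 2.86 m: A R^(2/3) = 52.26 — low.
At y = 3.92 m: A R^(2/3) = 103.3 — high.
At y = 3.39 m: A R^(2/3) = 75.2 — ≈ 75.35.

y_n = 3.39 m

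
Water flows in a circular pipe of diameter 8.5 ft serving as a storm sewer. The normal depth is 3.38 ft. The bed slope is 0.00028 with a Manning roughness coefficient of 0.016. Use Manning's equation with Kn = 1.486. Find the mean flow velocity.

V = 2.31 ft/s

For a circular section of diameter D = 8.5 ft at depth y = 3.38 ft, the central angle is θ = 2 arccos(1 − 2y/D) = 2.729 rad. Then A = (D²/8)(θ − sin θ) = 21.03 ft² and P = Dθ/2 = 11.6 ft.
Hydraulic radius R = A/P = 21.03/11.6 = 1.813 ft.
From Manning's equation, V = (1.486/n) R^(2/3) S^(1/2) = (1.486/0.016) × 1.813^(2/3) × 0.00028^(1/2) = 2.31 ft/s.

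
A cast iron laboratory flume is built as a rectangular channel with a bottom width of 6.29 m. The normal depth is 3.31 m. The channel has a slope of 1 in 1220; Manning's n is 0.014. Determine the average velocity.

V = 2.81 m/s

Flow area A = b·y = 6.29 × 3.31 = 20.82 m². Wetted perimeter P = b + 2y = 6.29 + 2×3.31 = 12.91 m.
Hydraulic radius R = A/P = 20.82/12.91 = 1.613 m.
From Manning's equation, V = (1/n) R^(2/3) S^(1/2) = (1/0.014) × 1.613^(2/3) × 0.0008197^(1/2) = 2.81 m/s.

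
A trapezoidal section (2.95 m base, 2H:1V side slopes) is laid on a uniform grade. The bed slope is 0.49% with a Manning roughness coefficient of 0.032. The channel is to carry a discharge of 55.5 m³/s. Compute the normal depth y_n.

Manning's equation rearranged: A R^(2/3) = nQ / (1·√S) = 0.032 × 55.5 / (√0.0049) = 25.37.
Trying y = 2.06 m: A R^(2/3) = 16.42 — too small.
Trying y = 3.19 m: A R^(2/3) = 42.87 — too large.
Trying y = 2.52 m: A R^(2/3) = 25.39 — close enough.

y_n = 2.52 m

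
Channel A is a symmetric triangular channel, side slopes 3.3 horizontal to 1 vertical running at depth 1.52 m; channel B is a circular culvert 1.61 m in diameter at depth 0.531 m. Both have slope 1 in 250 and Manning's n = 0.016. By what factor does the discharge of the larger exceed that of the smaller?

Channel A: For a triangular section with side slope z = 3.3: A = zy² = 3.3×1.52² = 7.624 m²; P = 2y√(1+z²) = 2×1.52×3.448 = 10.48 m. Hydraulic radius R = A/P = 7.624/10.48 = 0.7273 m. Q_A = (1/0.016)·7.624·0.7273^(2/3)·√0.004 = 24.37 m³/s.
Channel B: For a circular section of diameter D = 1.61 m at depth y = 0.531 m, the central angle is θ = 2 arccos(1 − 2y/D) = 2.447 rad. Then A = (D²/8)(θ − sin θ) = 0.5854 m² and P = Dθ/2 = 1.97 m. Hydraulic radius R = A/P = 0.5854/1.97 = 0.2972 m. Q_B = (1/0.016)·0.5854·0.2972^(2/3)·√0.004 = 1.031 m³/s.
The larger discharge is 24.37 m³/s and the smaller is 1.031 m³/s; the ratio is 23.6.

23.6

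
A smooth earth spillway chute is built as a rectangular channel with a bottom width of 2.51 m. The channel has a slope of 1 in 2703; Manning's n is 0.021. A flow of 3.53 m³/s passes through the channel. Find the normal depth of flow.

Manning's equation rearranged: A R^(2/3) = nQ / (1·√S) = 0.021 × 3.53 / (√0.00037) = 3.854.
Try y = 2.21 m: A R^(2/3) = 4.782 — too large.
Try y = 1.67 m: A R^(2/3) = 3.356 — too small.
Try y = 1.86 m: A R^(2/3) = 3.852 — ≈ 3.854.

y_n = 1.86 m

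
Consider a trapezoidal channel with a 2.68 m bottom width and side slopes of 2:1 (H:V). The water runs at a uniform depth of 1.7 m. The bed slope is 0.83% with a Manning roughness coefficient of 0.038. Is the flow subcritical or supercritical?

With bottom width b = 2.68 m and side slope z = 2: A = (b + zy)y = (2.68 + 2×1.7)×1.7 = 10.34 m²; P = b + 2y√(1+z²) = 2.68 + 2×1.7×2.236 = 10.28 m.
Hydraulic radius R = A/P = 10.34/10.28 = 1.005 m.
V = (1/n) R^(2/3) √S = (1/0.038) × 1.005^(2/3) × √0.0083 = 2.406 m/s. Hydraulic depth D_h = A/T = 10.34/9.48 = 1.09 m.
Froude number Fr = V/√(g·D_h) = 2.406/√(9.81×1.09) = 0.736, which is less than 1, so the flow is subcritical.

subcritical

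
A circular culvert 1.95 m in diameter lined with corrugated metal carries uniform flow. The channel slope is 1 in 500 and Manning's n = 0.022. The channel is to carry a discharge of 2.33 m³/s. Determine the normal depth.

Manning's equation rearranged: A R^(2/3) = nQ / (1·√S) = 0.022 × 2.33 / (√0.002) = 1.146.
Trying y = 0.896 m: A R^(2/3) = 0.7994 — short.
Trying y = 1.26 m: A R^(2/3) = 1.387 — over.
Trying y = 1.11 m: A R^(2/3) = 1.145 — ≈ 1.146.

y_n = 1.11 m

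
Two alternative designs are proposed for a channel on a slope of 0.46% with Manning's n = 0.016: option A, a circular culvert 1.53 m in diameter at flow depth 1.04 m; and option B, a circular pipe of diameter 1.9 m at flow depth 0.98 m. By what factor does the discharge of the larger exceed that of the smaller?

Channel A: For a circular section of diameter D = 1.53 m at depth y = 1.04 m, the central angle is θ = 2 arccos(1 − 2y/D) = 3.877 rad. Then A = (D²/8)(θ − sin θ) = 1.331 m² and P = Dθ/2 = 2.966 m. Hydraulic radius R = A/P = 1.331/2.966 = 0.4487 m. Q_A = (1/0.016)·1.331·0.4487^(2/3)·√0.0046 = 3.306 m³/s.
Channel B: For a circular section of diameter D = 1.9 m at depth y = 0.98 m, the central angle is θ = 2 arccos(1 − 2y/D) = 3.205 rad. Then A = (D²/8)(θ − sin θ) = 1.475 m² and P = Dθ/2 = 3.045 m. Hydraulic radius R = A/P = 1.475/3.045 = 0.4844 m. Q_B = (1/0.016)·1.475·0.4844^(2/3)·√0.0046 = 3.855 m³/s.
The larger discharge is 3.855 m³/s and the smaller is 3.306 m³/s; the ratio is 1.17.

1.17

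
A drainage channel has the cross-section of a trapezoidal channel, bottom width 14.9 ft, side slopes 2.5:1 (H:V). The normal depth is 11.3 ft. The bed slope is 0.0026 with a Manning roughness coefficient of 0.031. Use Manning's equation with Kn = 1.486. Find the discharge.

With bottom width b = 14.9 ft and side slope z = 2.5: A = (b + zy)y = (14.9 + 2.5×11.3)×11.3 = 487.6 ft²; P = b + 2y√(1+z²) = 14.9 + 2×11.3×2.693 = 75.75 ft.
Hydraulic radius R = A/P = 487.6/75.75 = 6.437 ft.
Manning's equation: Q = (1.486/n) A R^(2/3) S^(1/2) = (1.486/0.031) × 487.6 × 6.437^(2/3) × 0.0026^(1/2) = 4120 ft³/s.

Q = 4120 ft³/s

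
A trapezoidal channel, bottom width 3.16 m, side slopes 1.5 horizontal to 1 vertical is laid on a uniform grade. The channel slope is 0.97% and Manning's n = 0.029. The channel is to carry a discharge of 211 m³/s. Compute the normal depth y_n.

Manning's equation rearranged: A R^(2/3) = nQ / (1·√S) = 0.029 × 211 / (√0.0097) = 62.13.
Try y = 3.36 m: A R^(2/3) = 40.83 — low.
Try y = 4.72 m: A R^(2/3) = 86.53 — high.
Try y = 4.07 m: A R^(2/3) = 62.12 — close enough.

y_n = 4.07 m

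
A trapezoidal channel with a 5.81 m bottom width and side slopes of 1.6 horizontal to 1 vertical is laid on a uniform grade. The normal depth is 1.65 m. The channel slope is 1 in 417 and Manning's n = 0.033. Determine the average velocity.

V = 1.64 m/s

With bottom width b = 5.81 m and side slope z = 1.6: A = (b + zy)y = (5.81 + 1.6×1.65)×1.65 = 13.94 m²; P = b + 2y√(1+z²) = 5.81 + 2×1.65×1.887 = 12.04 m.
Hydraulic radius R = A/P = 13.94/12.04 = 1.158 m.
From Manning's equation, V = (1/n) R^(2/3) S^(1/2) = (1/0.033) × 1.158^(2/3) × 0.002398^(1/2) = 1.64 m/s.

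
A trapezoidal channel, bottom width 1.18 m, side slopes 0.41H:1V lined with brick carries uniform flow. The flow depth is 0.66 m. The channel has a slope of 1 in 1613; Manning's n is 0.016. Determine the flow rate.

Q = 0.764 m³/s

With bottom width b = 1.18 m and side slope z = 0.41: A = (b + zy)y = (1.18 + 0.41×0.66)×0.66 = 0.9574 m²; P = b + 2y√(1+z²) = 1.18 + 2×0.66×1.081 = 2.607 m.
Hydraulic radius R = A/P = 0.9574/2.607 = 0.3673 m.
Manning's equation: Q = (1/n) A R^(2/3) S^(1/2) = (1/0.016) × 0.9574 × 0.3673^(2/3) × 0.00062^(1/2) = 0.764 m³/s.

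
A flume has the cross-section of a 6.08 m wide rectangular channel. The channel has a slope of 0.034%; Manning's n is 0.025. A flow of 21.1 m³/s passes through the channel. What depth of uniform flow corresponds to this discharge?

Manning's equation rearranged: A R^(2/3) = nQ / (1·√S) = 0.025 × 21.1 / (√0.00034) = 28.61.
At y = 3.08 m: A R^(2/3) = 24.86 — low.
At y = 3.96 m: A R^(2/3) = 34.56 — high.
At y = 3.42 m: A R^(2/3) = 28.56 — ≈ 28.61.

y_n = 3.42 m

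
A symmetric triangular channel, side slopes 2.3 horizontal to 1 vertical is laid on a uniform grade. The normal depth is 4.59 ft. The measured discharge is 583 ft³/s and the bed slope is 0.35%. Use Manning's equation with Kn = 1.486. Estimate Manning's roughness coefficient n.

For a triangular section with side slope z = 2.3: A = zy² = 2.3×4.59² = 48.46 ft²; P = 2y√(1+z²) = 2×4.59×2.508 = 23.02 ft.
Hydraulic radius R = A/P = 48.46/23.02 = 2.105 ft.
Rearranging Manning's equation: n = (1.486/Q) A R^(2/3) S^(1/2) = (1.486/583) × 48.46 × 2.105^(2/3) × √0.0035 = 0.012.

n = 0.012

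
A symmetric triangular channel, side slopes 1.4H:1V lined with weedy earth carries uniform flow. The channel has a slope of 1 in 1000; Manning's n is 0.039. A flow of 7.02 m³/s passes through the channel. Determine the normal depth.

y_n = 2.48 m

Manning's equation rearranged: A R^(2/3) = nQ / (1·√S) = 0.039 × 7.02 / (√0.001) = 8.658.
Trying y = 2.99 m: A R^(2/3) = 14.26 — high.
Trying y = 2.48 m: A R^(2/3) = 8.662 — matches.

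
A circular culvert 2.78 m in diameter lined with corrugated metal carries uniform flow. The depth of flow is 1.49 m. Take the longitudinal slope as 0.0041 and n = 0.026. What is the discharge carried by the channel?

For a circular section of diameter D = 2.78 m at depth y = 1.49 m, the central angle is θ = 2 arccos(1 − 2y/D) = 3.286 rad. Then A = (D²/8)(θ − sin θ) = 3.313 m² and P = Dθ/2 = 4.567 m.
Hydraulic radius R = A/P = 3.313/4.567 = 0.7254 m.
Manning's equation: Q = (1/n) A R^(2/3) S^(1/2) = (1/0.026) × 3.313 × 0.7254^(2/3) × 0.0041^(1/2) = 6.59 m³/s.

Q = 6.59 m³/s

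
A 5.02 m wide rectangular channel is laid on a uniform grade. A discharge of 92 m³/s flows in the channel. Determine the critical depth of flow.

y_c = 3.25 m

For a rectangular channel, critical depth y_c = (q²/g)^(1/3) where q = Q/b = 92/5.02 = 18.33 m²/s.
So y_c = (18.33²/9.81)^(1/3) = 3.25 m.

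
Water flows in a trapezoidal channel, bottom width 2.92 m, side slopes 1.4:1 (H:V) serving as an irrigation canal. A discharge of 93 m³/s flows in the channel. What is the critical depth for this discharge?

y_c = 3.02 m

At critical depth, Q² T / (g A³) = 1, i.e. A³/T = Q²/g = 93²/9.81 = 881.7.
Trying y = 2.42 m: A³/T = 366.9 — low.
Trying y = 3.79 m: A³/T = 2239 — high.
Trying y = 3.02 m: A³/T = 884.3 — matches.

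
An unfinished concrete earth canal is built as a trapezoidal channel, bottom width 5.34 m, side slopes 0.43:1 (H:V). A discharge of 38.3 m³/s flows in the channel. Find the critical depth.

At critical depth, Q² T / (g A³) = 1, i.e. A³/T = Q²/g = 38.3²/9.81 = 149.5.
Trying y = 1.44 m: A³/T = 96.06 — low.
Trying y = 1.82 m: A³/T = 200.4 — high.
Trying y = 1.66 m: A³/T = 150 — ≈ 149.5.

y_c = 1.66 m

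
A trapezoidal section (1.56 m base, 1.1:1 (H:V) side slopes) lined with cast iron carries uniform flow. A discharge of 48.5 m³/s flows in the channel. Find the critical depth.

y_c = 2.69 m

At critical depth, Q² T / (g A³) = 1, i.e. A³/T = Q²/g = 48.5²/9.81 = 239.8.
Try y = 3.26 m: A³/T = 540.7 — over.
Try y = 2.69 m: A³/T = 240.2 — ≈ 239.8.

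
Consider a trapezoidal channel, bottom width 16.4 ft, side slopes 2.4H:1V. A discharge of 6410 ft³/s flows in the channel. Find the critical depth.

y_c = 10.6 ft

At critical depth, Q² T / (g A³) = 1, i.e. A³/T = Q²/g = 6410²/32.2 = 1276000.
Trying y = 11.9 ft: A³/T = 2083000 — high.
Trying y = 8.5 ft: A³/T = 535100 — low.
Trying y = 10.6 ft: A³/T = 1297000 — matches.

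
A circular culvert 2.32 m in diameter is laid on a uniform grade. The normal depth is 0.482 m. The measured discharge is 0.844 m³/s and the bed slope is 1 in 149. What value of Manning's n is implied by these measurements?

n = 0.027

For a circular section of diameter D = 2.32 m at depth y = 0.482 m, the central angle is θ = 2 arccos(1 − 2y/D) = 1.893 rad. Then A = (D²/8)(θ − sin θ) = 0.6355 m² and P = Dθ/2 = 2.196 m.
Hydraulic radius R = A/P = 0.6355/2.196 = 0.2894 m.
Rearranging Manning's equation: n = (1/Q) A R^(2/3) S^(1/2) = (1/0.844) × 0.6355 × 0.2894^(2/3) × √0.006711 = 0.027.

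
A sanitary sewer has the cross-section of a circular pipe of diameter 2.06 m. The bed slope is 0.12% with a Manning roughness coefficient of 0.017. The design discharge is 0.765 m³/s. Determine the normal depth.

Manning's equation rearranged: A R^(2/3) = nQ / (1·√S) = 0.017 × 0.765 / (√0.0012) = 0.3754.
Trying y = 0.7 m: A R^(2/3) = 0.5325 — high.
Trying y = 0.431 m: A R^(2/3) = 0.2054 — low.
Trying y = 0.584 m: A R^(2/3) = 0.3757 — matches.

y_n = 0.584 m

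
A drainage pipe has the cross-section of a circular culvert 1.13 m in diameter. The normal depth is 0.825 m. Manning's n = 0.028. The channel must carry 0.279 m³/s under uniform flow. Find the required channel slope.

S = 0.00042

For a circular section of diameter D = 1.13 m at depth y = 0.825 m, the central angle is θ = 2 arccos(1 − 2y/D) = 4.098 rad. Then A = (D²/8)(θ − sin θ) = 0.7845 m² and P = Dθ/2 = 2.315 m.
Hydraulic radius R = A/P = 0.7845/2.315 = 0.3388 m.
From Manning's equation, S = [nQ / (1 A R^(2/3))]² = [0.028 × 0.279 / (1 × 0.7845 × 0.3388^(2/3))]² = 0.00042.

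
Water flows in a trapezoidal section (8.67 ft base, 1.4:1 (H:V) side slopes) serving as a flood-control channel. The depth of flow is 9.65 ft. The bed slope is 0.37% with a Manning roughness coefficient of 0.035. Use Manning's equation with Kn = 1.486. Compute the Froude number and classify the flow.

subcritical

With bottom width b = 8.67 ft and side slope z = 1.4: A = (b + zy)y = (8.67 + 1.4×9.65)×9.65 = 214 ft²; P = b + 2y√(1+z²) = 8.67 + 2×9.65×1.72 = 41.87 ft.
Hydraulic radius R = A/P = 214/41.87 = 5.111 ft.
V = (1.486/n) R^(2/3) √S = (1.486/0.035) × 5.111^(2/3) × √0.0037 = 7.663 ft/s. Hydraulic depth D_h = A/T = 214/35.69 = 5.997 ft.
Froude number Fr = V/√(g·D_h) = 7.663/√(32.2×5.997) = 0.551, which is less than 1, so the flow is subcritical.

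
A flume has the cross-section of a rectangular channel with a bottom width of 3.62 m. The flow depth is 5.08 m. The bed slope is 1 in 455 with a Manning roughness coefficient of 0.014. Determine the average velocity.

Flow area A = b·y = 3.62 × 5.08 = 18.39 m². Wetted perimeter P = b + 2y = 3.62 + 2×5.08 = 13.78 m.
Hydraulic radius R = A/P = 18.39/13.78 = 1.335 m.
From Manning's equation, V = (1/n) R^(2/3) S^(1/2) = (1/0.014) × 1.335^(2/3) × 0.002198^(1/2) = 4.06 m/s.

V = 4.06 m/s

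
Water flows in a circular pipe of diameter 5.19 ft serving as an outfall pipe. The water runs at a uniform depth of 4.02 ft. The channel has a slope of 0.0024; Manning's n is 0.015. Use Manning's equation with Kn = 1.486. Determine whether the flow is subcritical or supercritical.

For a circular section of diameter D = 5.19 ft at depth y = 4.02 ft, the central angle is θ = 2 arccos(1 − 2y/D) = 4.304 rad. Then A = (D²/8)(θ − sin θ) = 17.58 ft² and P = Dθ/2 = 11.17 ft.
Hydraulic radius R = A/P = 17.58/11.17 = 1.574 ft.
V = (1.486/n) R^(2/3) √S = (1.486/0.015) × 1.574^(2/3) × √0.0024 = 6.568 ft/s. Hydraulic depth D_h = A/T = 17.58/4.337 = 4.054 ft.
Froude number Fr = V/√(g·D_h) = 6.568/√(32.2×4.054) = 0.575, which is less than 1, so the flow is subcritical.

subcritical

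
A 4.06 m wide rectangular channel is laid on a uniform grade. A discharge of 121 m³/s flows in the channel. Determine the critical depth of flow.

y_c = 4.49 m

For a rectangular channel, critical depth y_c = (q²/g)^(1/3) where q = Q/b = 121/4.06 = 29.8 m²/s.
So y_c = (29.8²/9.81)^(1/3) = 4.49 m.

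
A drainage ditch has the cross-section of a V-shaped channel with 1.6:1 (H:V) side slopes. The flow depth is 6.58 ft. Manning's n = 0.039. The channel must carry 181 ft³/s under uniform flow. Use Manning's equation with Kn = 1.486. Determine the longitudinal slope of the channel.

S = 0.0012

For a triangular section with side slope z = 1.6: A = zy² = 1.6×6.58² = 69.27 ft²; P = 2y√(1+z²) = 2×6.58×1.887 = 24.83 ft.
Hydraulic radius R = A/P = 69.27/24.83 = 2.79 ft.
From Manning's equation, S = [nQ / (1.486 A R^(2/3))]² = [0.039 × 181 / (1.486 × 69.27 × 2.79^(2/3))]² = 0.0012.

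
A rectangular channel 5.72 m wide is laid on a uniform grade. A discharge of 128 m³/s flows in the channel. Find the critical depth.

y_c = 3.71 m

For a rectangular channel, critical depth y_c = (q²/g)^(1/3) where q = Q/b = 128/5.72 = 22.38 m²/s.
So y_c = (22.38²/9.81)^(1/3) = 3.71 m.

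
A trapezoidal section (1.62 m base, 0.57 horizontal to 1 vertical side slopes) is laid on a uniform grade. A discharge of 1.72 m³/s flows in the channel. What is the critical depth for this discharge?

y_c = 0.459 m

At critical depth, Q² T / (g A³) = 1, i.e. A³/T = Q²/g = 1.72²/9.81 = 0.3016.
Try y = 0.374 m: A³/T = 0.1575 — too small.
Try y = 0.459 m: A³/T = 0.3006 — close enough.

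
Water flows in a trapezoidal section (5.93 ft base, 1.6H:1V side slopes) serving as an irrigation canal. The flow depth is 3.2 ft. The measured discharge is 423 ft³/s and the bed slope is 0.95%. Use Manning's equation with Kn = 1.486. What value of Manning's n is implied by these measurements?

n = 0.019

With bottom width b = 5.93 ft and side slope z = 1.6: A = (b + zy)y = (5.93 + 1.6×3.2)×3.2 = 35.36 ft²; P = b + 2y√(1+z²) = 5.93 + 2×3.2×1.887 = 18.01 ft.
Hydraulic radius R = A/P = 35.36/18.01 = 1.964 ft.
Rearranging Manning's equation: n = (1.486/Q) A R^(2/3) S^(1/2) = (1.486/423) × 35.36 × 1.964^(2/3) × √0.0095 = 0.019.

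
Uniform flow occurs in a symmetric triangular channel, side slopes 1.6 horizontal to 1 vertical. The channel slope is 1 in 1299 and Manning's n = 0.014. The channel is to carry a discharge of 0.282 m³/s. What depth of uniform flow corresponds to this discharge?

Manning's equation rearranged: A R^(2/3) = nQ / (1·√S) = 0.014 × 0.282 / (√0.0007698) = 0.1423.
At y = 0.369 m: A R^(2/3) = 0.06326 — too small.
At y = 0.564 m: A R^(2/3) = 0.1961 — too large.
At y = 0.5 m: A R^(2/3) = 0.1422 — matches.

y_n = 0.5 m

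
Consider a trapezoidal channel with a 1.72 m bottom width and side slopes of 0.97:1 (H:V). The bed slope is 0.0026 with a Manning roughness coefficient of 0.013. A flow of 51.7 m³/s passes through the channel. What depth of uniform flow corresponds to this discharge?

Manning's equation rearranged: A R^(2/3) = nQ / (1·√S) = 0.013 × 51.7 / (√0.0026) = 13.18.
Trying y = 3.13 m: A R^(2/3) = 18.86 — over.
Trying y = 1.84 m: A R^(2/3) = 6.196 — short.
Trying y = 2.65 m: A R^(2/3) = 13.19 — close enough.

y_n = 2.65 m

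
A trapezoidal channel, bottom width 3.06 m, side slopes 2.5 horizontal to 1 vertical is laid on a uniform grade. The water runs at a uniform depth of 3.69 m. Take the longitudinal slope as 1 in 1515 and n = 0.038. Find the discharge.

Q = 48.3 m³/s

With bottom width b = 3.06 m and side slope z = 2.5: A = (b + zy)y = (3.06 + 2.5×3.69)×3.69 = 45.33 m²; P = b + 2y√(1+z²) = 3.06 + 2×3.69×2.693 = 22.93 m.
Hydraulic radius R = A/P = 45.33/22.93 = 1.977 m.
Manning's equation: Q = (1/n) A R^(2/3) S^(1/2) = (1/0.038) × 45.33 × 1.977^(2/3) × 0.0006601^(1/2) = 48.3 m³/s.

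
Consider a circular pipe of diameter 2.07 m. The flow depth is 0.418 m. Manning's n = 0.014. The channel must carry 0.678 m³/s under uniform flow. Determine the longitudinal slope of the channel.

For a circular section of diameter D = 2.07 m at depth y = 0.418 m, the central angle is θ = 2 arccos(1 − 2y/D) = 1.864 rad. Then A = (D²/8)(θ − sin θ) = 0.4858 m² and P = Dθ/2 = 1.929 m.
Hydraulic radius R = A/P = 0.4858/1.929 = 0.2518 m.
From Manning's equation, S = [nQ / (1 A R^(2/3))]² = [0.014 × 0.678 / (1 × 0.4858 × 0.2518^(2/3))]² = 0.0024.

S = 0.0024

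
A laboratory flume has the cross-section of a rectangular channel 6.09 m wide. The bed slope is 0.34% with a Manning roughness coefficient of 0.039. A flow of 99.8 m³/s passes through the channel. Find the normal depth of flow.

Manning's equation rearranged: A R^(2/3) = nQ / (1·√S) = 0.039 × 99.8 / (√0.0034) = 66.75.
Try y = 5.06 m: A R^(2/3) = 47.29 — low.
Try y = 6.7 m: A R^(2/3) = 66.77 — ≈ 66.75.

y_n = 6.7 m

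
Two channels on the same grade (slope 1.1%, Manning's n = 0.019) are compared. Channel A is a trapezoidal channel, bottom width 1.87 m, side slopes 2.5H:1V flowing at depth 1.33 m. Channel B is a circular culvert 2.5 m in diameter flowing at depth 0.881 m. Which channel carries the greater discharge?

Channel A: With bottom width b = 1.87 m and side slope z = 2.5: A = (b + zy)y = (1.87 + 2.5×1.33)×1.33 = 6.909 m²; P = b + 2y√(1+z²) = 1.87 + 2×1.33×2.693 = 9.032 m. Hydraulic radius R = A/P = 6.909/9.032 = 0.765 m. Q_A = (1/0.019)·6.909·0.765^(2/3)·√0.011 = 31.9 m³/s.
Channel B: For a circular section of diameter D = 2.5 m at depth y = 0.881 m, the central angle is θ = 2 arccos(1 − 2y/D) = 2.542 rad. Then A = (D²/8)(θ − sin θ) = 1.545 m² and P = Dθ/2 = 3.178 m. Hydraulic radius R = A/P = 1.545/3.178 = 0.4863 m. Q_B = (1/0.019)·1.545·0.4863^(2/3)·√0.011 = 5.276 m³/s.
Q_A = 31.9 m³/s vs Q_B = 5.276 m³/s, so channel A carries more.

channel A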